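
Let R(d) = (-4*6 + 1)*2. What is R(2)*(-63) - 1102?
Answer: 1796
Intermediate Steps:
R(d) = -46 (R(d) = (-24 + 1)*2 = -23*2 = -46)
R(2)*(-63) - 1102 = -46*(-63) - 1102 = 2898 - 1102 = 1796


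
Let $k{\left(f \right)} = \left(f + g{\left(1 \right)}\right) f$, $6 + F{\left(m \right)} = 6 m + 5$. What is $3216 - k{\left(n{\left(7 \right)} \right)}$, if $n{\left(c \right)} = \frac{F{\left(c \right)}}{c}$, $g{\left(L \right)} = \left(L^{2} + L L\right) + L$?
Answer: $\frac{155042}{49} \approx 3164.1$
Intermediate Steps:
$g{\left(L \right)} = L + 2 L^{2}$ ($g{\left(L \right)} = \left(L^{2} + L^{2}\right) + L = 2 L^{2} + L = L + 2 L^{2}$)
$F{\left(m \right)} = -1 + 6 m$ ($F{\left(m \right)} = -6 + \left(6 m + 5\right) = -6 + \left(5 + 6 m\right) = -1 + 6 m$)
$n{\left(c \right)} = \frac{-1 + 6 c}{c}$
$k{\left(f \right)} = f \left(3 + f\right)$ ($k{\left(f \right)} = \left(f + 1 \left(1 + 2 \cdot 1\right)\right) f = \left(f + 1 \left(1 + 2\right)\right) f = \left(f + 1 \cdot 3\right) f = \left(f + 3\right) f = \left(3 + f\right) f = f \left(3 + f\right)$)
$3216 - k{\left(n{\left(7 \right)} \right)} = 3216 - \left(6 - \frac{1}{7}\right) \left(3 + \left(6 - \frac{1}{7}\right)\right) = 3216 - \frac{41 \left(3 + \frac{41}{7}\right)}{7} = 3216 - \frac{41}{7} \cdot \frac{62}{7} = 3216 - \frac{2542}{49} = \frac{155042}{49}$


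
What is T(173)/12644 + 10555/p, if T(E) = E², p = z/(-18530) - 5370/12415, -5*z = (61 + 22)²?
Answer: -30699406627189623/1041874615172 ≈ -29466.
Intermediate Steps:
z = -6889/5 (z = -(61 + 22)²/5 = -⅕*83² = -⅕*6889 = -6889/5 ≈ -1377.8)
p = -82400713/230049950 (p = -6889/5/(-18530) - 5370/12415 = -6889/5*(-1/18530) - 5370*1/12415 = 6889/92650 - 1074/2483 = -82400713/230049950 ≈ -0.35819)
T(173)/12644 + 10555/p = 173²/12644 + 10555/(-82400713/230049950) = 29929*(1/12644) + 10555*(-230049950/82400713) = 29929/12644 - 2428177222250/82400713 = -30699406627189623/1041874615172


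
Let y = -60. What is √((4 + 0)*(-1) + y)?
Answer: 8*I ≈ 8.0*I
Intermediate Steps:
√((4 + 0)*(-1) + y) = √((4 + 0)*(-1) - 60) = √(4*(-1) - 60) = √(-4 - 60) = √(-64) = 8*I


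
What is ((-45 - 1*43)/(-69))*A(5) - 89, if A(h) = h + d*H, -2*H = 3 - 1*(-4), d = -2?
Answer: -1695/23 ≈ -73.696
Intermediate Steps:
H = -7/2 (H = -(3 - 1*(-4))/2 = -(3 + 4)/2 = -½*7 = -7/2 ≈ -3.5000)
A(h) = 7 + h (A(h) = h - 2*(-7/2) = h + 7 = 7 + h)
((-45 - 1*43)/(-69))*A(5) - 89 = ((-45 - 1*43)/(-69))*(7 + 5) - 89 = ((-45 - 43)*(-1/69))*12 - 89 = -88*(-1/69)*12 - 89 = (88/69)*12 - 89 = 352/23 - 89 = -1695/23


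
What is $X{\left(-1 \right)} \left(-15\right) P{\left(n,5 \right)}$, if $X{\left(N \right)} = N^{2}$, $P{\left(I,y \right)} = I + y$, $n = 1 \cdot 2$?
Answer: $-105$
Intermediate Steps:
$n = 2$
$X{\left(-1 \right)} \left(-15\right) P{\left(n,5 \right)} = \left(-1\right)^{2} \left(-15\right) \left(2 + 5\right) = 1 \left(-15\right) 7 = \left(-15\right) 7 = -105$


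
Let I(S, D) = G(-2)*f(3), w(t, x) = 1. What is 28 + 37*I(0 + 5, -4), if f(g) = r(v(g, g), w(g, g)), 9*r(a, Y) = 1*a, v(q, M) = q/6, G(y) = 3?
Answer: 205/6 ≈ 34.167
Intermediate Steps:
v(q, M) = q/6 (v(q, M) = q*(⅙) = q/6)
r(a, Y) = a/9 (r(a, Y) = (1*a)/9 = a/9)
f(g) = g/54 (f(g) = (g/6)/9 = g/54)
I(S, D) = ⅙ (I(S, D) = 3*((1/54)*3) = 3*(1/18) = ⅙)
28 + 37*I(0 + 5, -4) = 28 + 37*(⅙) = 28 + 37/6 = 205/6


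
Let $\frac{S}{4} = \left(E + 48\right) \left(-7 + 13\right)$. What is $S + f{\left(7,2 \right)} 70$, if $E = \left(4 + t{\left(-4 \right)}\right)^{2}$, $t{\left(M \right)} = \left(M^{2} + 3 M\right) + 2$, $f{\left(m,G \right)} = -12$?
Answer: $2712$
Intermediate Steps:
$t{\left(M \right)} = 2 + M^{2} + 3 M$
$E = 100$ ($E = \left(4 + \left(2 + \left(-4\right)^{2} + 3 \left(-4\right)\right)\right)^{2} = \left(4 + \left(2 + 16 - 12\right)\right)^{2} = \left(4 + 6\right)^{2} = 10^{2} = 100$)
$S = 3552$ ($S = 4 \left(100 + 48\right) \left(-7 + 13\right) = 4 \cdot 148 \cdot 6 = 4 \cdot 888 = 3552$)
$S + f{\left(7,2 \right)} 70 = 3552 - 840 = 2712$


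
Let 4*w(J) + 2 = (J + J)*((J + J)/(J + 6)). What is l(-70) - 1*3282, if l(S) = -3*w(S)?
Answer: -48813/16 ≈ -3050.8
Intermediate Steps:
w(J) = -½ + J²/(6 + J) (w(J) = -½ + ((J + J)*((J + J)/(J + 6)))/4 = -½ + ((2*J)*((2*J)/(6 + J)))/4 = -½ + ((2*J)*(2*J/(6 + J)))/4 = -½ + (4*J²/(6 + J))/4 = -½ + J²/(6 + J))
l(S) = -3*(-3 + S² - S/2)/(6 + S)
l(-70) - 1*3282 = 3*(6 - 70 - 2*(-70)²)/(2*(6 - 70)) - 1*3282 = (3/2)*(6 - 70 - 2*4900)/(-64) - 3282 = (3/2)*(-1/64)*(6 - 70 - 9800) - 3282 = (3/2)*(-1/64)*(-9864) - 3282 = 3699/16 - 3282 = -48813/16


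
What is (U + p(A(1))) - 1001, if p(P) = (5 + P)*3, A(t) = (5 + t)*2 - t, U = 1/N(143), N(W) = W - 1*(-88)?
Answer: -220142/231 ≈ -953.00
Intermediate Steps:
N(W) = 88 + W (N(W) = W + 88 = 88 + W)
U = 1/231 (U = 1/(88 + 143) = 1/231 ≈ 0.0043290)
A(t) = 10 + t (A(t) = (10 + 2*t) - t = 10 + t)
p(P) = 15 + 3*P
(U + p(A(1))) - 1001 = (1/231 + (15 + 3*(10 + 1))) - 1001 = (1/231 + (15 + 3*11)) - 1001 = (1/231 + (15 + 33)) - 1001 = (1/231 + 48) - 1001 = 11089/231 - 1001 = -220142/231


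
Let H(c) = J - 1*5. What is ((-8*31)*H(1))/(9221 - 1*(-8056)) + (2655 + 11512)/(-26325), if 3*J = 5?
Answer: -5717981/11661975 ≈ -0.49031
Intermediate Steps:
J = 5/3 (J = (⅓)*5 = 5/3 ≈ 1.6667)
H(c) = -10/3 (H(c) = 5/3 - 1*5 = 5/3 - 5 = -10/3)
((-8*31)*H(1))/(9221 - 1*(-8056)) + (2655 + 11512)/(-26325) = (-8*31*(-10/3))/(9221 - 1*(-8056)) + (2655 + 11512)/(-26325) = (-248*(-10/3))/(9221 + 8056) + 14167*(-1/26325) = (2480/3)/17277 - 14167/26325 = (2480/3)*(1/17277) - 14167/26325 = 2480/51831 - 14167/26325 = -5717981/11661975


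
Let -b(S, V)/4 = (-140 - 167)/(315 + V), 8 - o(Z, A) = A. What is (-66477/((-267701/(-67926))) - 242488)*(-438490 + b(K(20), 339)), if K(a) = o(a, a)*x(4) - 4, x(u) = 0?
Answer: 9955234181488972640/87538227 ≈ 1.1372e+11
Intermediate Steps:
o(Z, A) = 8 - A
K(a) = -4 (K(a) = (8 - a)*0 - 4 = 0 - 4 = -4)
b(S, V) = 1228/(315 + V) (b(S, V) = -4*(-140 - 167)/(315 + V) = -(-1228)/(315 + V) = 1228/(315 + V))
(-66477/((-267701/(-67926))) - 242488)*(-438490 + b(K(20), 339)) = (-66477/((-267701/(-67926))) - 242488)*(-438490 + 1228/(315 + 339)) = (-66477/((-267701*(-1/67926))) - 242488)*(-438490 + 1228/654) = (-66477/267701/67926 - 242488)*(-438490 + 1228*(1/654)) = (-66477*67926/267701 - 242488)*(-438490 + 614/327) = (-4515516702/267701 - 242488)*(-143385616/327) = -69429796790/267701*(-143385616/327) = 9955234181488972640/87538227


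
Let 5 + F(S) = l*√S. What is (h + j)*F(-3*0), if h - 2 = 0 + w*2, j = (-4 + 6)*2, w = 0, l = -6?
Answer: -30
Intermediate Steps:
j = 4 (j = 2*2 = 4)
F(S) = -5 - 6*√S
h = 2 (h = 2 + (0 + 0*2) = 2 + (0 + 0) = 2 + 0 = 2)
(h + j)*F(-3*0) = (2 + 4)*(-5 - 6*√(-3*0)) = 6*(-5 - 6*√0) = 6*(-5 - 6*0) = 6*(-5 + 0) = 6*(-5) = -30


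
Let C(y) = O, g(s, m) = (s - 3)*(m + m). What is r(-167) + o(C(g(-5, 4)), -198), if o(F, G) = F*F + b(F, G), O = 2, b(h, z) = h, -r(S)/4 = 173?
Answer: -686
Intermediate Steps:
r(S) = -692 (r(S) = -4*173 = -692)
g(s, m) = 2*m*(-3 + s) (g(s, m) = (-3 + s)*(2*m) = 2*m*(-3 + s))
C(y) = 2
o(F, G) = F + F**2 (o(F, G) = F*F + F = F**2 + F = F + F**2)
r(-167) + o(C(g(-5, 4)), -198) = -692 + 2*(1 + 2) = -692 + 2*3 = -692 + 6 = -686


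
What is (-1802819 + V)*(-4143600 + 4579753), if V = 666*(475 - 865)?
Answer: -899591295527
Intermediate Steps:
V = -259740 (V = 666*(-390) = -259740)
(-1802819 + V)*(-4143600 + 4579753) = (-1802819 - 259740)*(-4143600 + 4579753) = -2062559*436153 = -899591295527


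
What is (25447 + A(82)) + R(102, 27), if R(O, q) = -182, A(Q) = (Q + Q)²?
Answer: 52161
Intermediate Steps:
A(Q) = 4*Q² (A(Q) = (2*Q)² = 4*Q²)
(25447 + A(82)) + R(102, 27) = (25447 + 4*82²) - 182 = (25447 + 4*6724) - 182 = (25447 + 26896) - 182 = 52343 - 182 = 52161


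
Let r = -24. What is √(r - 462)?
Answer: 9*I*√6 ≈ 22.045*I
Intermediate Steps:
√(r - 462) = √(-24 - 462) = √(-486) = 9*I*√6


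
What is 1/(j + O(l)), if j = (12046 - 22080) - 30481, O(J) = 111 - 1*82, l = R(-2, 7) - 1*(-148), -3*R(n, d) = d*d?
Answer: -1/40486 ≈ -2.4700e-5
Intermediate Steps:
R(n, d) = -d²/3 (R(n, d) = -d*d/3 = -d²/3)
l = 395/3 (l = -⅓*7² - 1*(-148) = -⅓*49 + 148 = -49/3 + 148 = 395/3 ≈ 131.67)
O(J) = 29 (O(J) = 111 - 82 = 29)
j = -40515 (j = -10034 - 30481 = -40515)
1/(j + O(l)) = 1/(-40515 + 29) = 1/(-40486) = -1/40486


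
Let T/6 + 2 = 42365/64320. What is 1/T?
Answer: -2144/17255 ≈ -0.12425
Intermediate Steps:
T = -17255/2144 (T = -12 + 6*(42365/64320) = -12 + 6*(42365*(1/64320)) = -12 + 6*(8473/12864) = -12 + 8473/2144 = -17255/2144 ≈ -8.0480)
1/T = 1/(-17255/2144) = -2144/17255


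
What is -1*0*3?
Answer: 0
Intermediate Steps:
-1*0*3 = 0*3 = 0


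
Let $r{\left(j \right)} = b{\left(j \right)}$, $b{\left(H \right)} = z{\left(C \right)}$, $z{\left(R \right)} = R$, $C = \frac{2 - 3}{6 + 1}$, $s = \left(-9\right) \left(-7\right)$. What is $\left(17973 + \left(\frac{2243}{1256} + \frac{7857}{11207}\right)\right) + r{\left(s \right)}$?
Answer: $\frac{253020799053}{14075992} \approx 17975.0$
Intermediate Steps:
$s = 63$
$C = - \frac{1}{7} \approx -0.14286$
$b{\left(H \right)} = - \frac{1}{7}$
$r{\left(j \right)} = - \frac{1}{7}$
$\left(17973 + \left(\frac{2243}{1256} + \frac{7857}{11207}\right)\right) + r{\left(s \right)} = \left(17973 + \left(\frac{2243}{1256} + \frac{7857}{11207}\right)\right) - \frac{1}{7} = \left(17973 + \frac{35005693}{14075992}\right) - \frac{1}{7} = \frac{253022809909}{14075992} - \frac{1}{7} = \frac{253020799053}{14075992}$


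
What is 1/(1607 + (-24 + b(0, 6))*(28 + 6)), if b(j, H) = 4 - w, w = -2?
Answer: 1/995 ≈ 0.0010050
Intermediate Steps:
b(j, H) = 6 (b(j, H) = 4 - 1*(-2) = 4 + 2 = 6)
1/(1607 + (-24 + b(0, 6))*(28 + 6)) = 1/(1607 + (-24 + 6)*(28 + 6)) = 1/(1607 - 18*34) = 1/(1607 - 612) = 1/995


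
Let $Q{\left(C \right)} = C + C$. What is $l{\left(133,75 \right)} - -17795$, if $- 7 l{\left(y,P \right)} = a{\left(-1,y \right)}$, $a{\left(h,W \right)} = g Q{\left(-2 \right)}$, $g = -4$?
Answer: $\frac{124549}{7} \approx 17793.0$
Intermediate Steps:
$Q{\left(C \right)} = 2 C$
$a{\left(h,W \right)} = 16$ ($a{\left(h,W \right)} = - 4 \cdot 2 \left(-2\right) = \left(-4\right) \left(-4\right) = 16$)
$l{\left(y,P \right)} = - \frac{16}{7}$ ($l{\left(y,P \right)} = \left(- \frac{1}{7}\right) 16 = - \frac{16}{7}$)
$l{\left(133,75 \right)} - -17795 = - \frac{16}{7} - -17795 = - \frac{16}{7} + 17795 = \frac{124549}{7}$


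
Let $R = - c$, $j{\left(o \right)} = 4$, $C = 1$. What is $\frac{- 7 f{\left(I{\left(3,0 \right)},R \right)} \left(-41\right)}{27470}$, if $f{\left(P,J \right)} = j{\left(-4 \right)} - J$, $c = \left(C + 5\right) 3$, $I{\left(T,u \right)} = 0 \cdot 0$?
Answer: $\frac{77}{335} \approx 0.22985$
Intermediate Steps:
$I{\left(T,u \right)} = 0$
$c = 18$ ($c = \left(1 + 5\right) 3 = 6 \cdot 3 = 18$)
$R = -18$ ($R = \left(-1\right) 18 = -18$)
$f{\left(P,J \right)} = 4 - J$
$\frac{- 7 f{\left(I{\left(3,0 \right)},R \right)} \left(-41\right)}{27470} = \frac{- 7 \left(4 - -18\right) \left(-41\right)}{27470} = - 7 \left(4 + 18\right) \left(-41\right) \frac{1}{27470} = \left(-7\right) 22 \left(-41\right) \frac{1}{27470} = \left(-154\right) \left(-41\right) \frac{1}{27470} = 6314 \cdot \frac{1}{27470} = \frac{77}{335}$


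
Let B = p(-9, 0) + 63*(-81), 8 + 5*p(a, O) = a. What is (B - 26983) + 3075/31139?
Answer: -4996143758/155695 ≈ -32089.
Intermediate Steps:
p(a, O) = -8/5 + a/5
B = -25532/5 (B = (-8/5 + (⅕)*(-9)) + 63*(-81) = (-8/5 - 9/5) - 5103 = -17/5 - 5103 = -25532/5 ≈ -5106.4)
(B - 26983) + 3075/31139 = (-25532/5 - 26983) + 3075/31139 = -160447/5 + 3075*(1/31139) = -160447/5 + 3075/31139 = -4996143758/155695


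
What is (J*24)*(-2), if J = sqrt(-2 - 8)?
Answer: -48*I*sqrt(10) ≈ -151.79*I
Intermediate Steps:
J = I*sqrt(10) (J = sqrt(-10) = I*sqrt(10) ≈ 3.1623*I)
(J*24)*(-2) = ((I*sqrt(10))*24)*(-2) = (24*I*sqrt(10))*(-2) = -48*I*sqrt(10)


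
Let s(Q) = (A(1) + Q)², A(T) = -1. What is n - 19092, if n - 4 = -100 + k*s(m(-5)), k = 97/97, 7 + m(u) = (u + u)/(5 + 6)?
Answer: -2312144/121 ≈ -19109.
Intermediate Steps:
m(u) = -7 + 2*u/11 (m(u) = -7 + (u + u)/(5 + 6) = -7 + (2*u)/11 = -7 + (2*u)*(1/11) = -7 + 2*u/11)
k = 1 (k = 97*(1/97) = 1)
s(Q) = (-1 + Q)²
n = -2012/121 (n = 4 + (-100 + 1*(-1 + (-7 + (2/11)*(-5)))²) = 4 + (-100 + 1*(-1 + (-7 - 10/11))²) = 4 + (-100 + 1*(-1 - 87/11)²) = 4 + (-100 + 1*(-98/11)²) = 4 + (-100 + 1*(9604/121)) = 4 + (-100 + 9604/121) = 4 - 2496/121 = -2012/121 ≈ -16.628)
n - 19092 = -2012/121 - 19092 = -2312144/121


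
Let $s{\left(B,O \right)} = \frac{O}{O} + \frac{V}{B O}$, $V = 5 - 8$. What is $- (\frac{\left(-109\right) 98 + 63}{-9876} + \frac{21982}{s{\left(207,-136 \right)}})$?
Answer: $- \frac{2037311932403}{92686260} \approx -21981.0$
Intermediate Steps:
$V = -3$ ($V = 5 - 8 = -3$)
$s{\left(B,O \right)} = 1 - \frac{3}{B O}$ ($s{\left(B,O \right)} = \frac{O}{O} - \frac{3}{B O} = 1 - 3 \frac{1}{B O} = 1 - \frac{3}{B O}$)
$- (\frac{\left(-109\right) 98 + 63}{-9876} + \frac{21982}{s{\left(207,-136 \right)}}) = - (\frac{\left(-109\right) 98 + 63}{-9876} + \frac{21982}{1 - \frac{3}{207 \left(-136\right)}}) = - (\left(-10682 + 63\right) \left(- \frac{1}{9876}\right) + \frac{21982}{1 - \frac{1}{69} \left(- \frac{1}{136}\right)}) = - (\left(-10619\right) \left(- \frac{1}{9876}\right) + \frac{21982}{1 + \frac{1}{9384}}) = - (\frac{10619}{9876} + \frac{21982}{\frac{9385}{9384}}) = - (\frac{10619}{9876} + 21982 \cdot \frac{9384}{9385}) = - (\frac{10619}{9876} + \frac{206279088}{9385}) = \left(-1\right) \frac{2037311932403}{92686260} = - \frac{2037311932403}{92686260}$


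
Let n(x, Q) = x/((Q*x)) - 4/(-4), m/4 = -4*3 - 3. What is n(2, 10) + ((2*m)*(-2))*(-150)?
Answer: -359989/10 ≈ -35999.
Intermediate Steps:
m = -60 (m = 4*(-4*3 - 3) = 4*(-12 - 3) = 4*(-15) = -60)
n(x, Q) = 1 + 1/Q (n(x, Q) = x*(1/(Q*x)) - 4*(-¼) = 1/Q + 1 = 1 + 1/Q)
n(2, 10) + ((2*m)*(-2))*(-150) = (1 + 10)/10 + ((2*(-60))*(-2))*(-150) = (⅒)*11 - 120*(-2)*(-150) = 11/10 + 240*(-150) = 11/10 - 36000 = -359989/10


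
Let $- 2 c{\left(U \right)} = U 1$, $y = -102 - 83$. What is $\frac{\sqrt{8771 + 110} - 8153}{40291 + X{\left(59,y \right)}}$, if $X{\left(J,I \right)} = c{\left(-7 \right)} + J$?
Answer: $- \frac{16306}{80707} + \frac{2 \sqrt{8881}}{80707} \approx -0.1997$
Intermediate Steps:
$y = -185$
$c{\left(U \right)} = - \frac{U}{2}$ ($c{\left(U \right)} = - \frac{U 1}{2} = - \frac{U}{2}$)
$X{\left(J,I \right)} = \frac{7}{2} + J$ ($X{\left(J,I \right)} = \left(- \frac{1}{2}\right) \left(-7\right) + J = \frac{7}{2} + J$)
$\frac{\sqrt{8771 + 110} - 8153}{40291 + X{\left(59,y \right)}} = \frac{\sqrt{8771 + 110} - 8153}{40291 + \left(\frac{7}{2} + 59\right)} = \frac{\sqrt{8881} - 8153}{40291 + \frac{125}{2}} = \frac{-8153 + \sqrt{8881}}{\frac{80707}{2}} = \left(-8153 + \sqrt{8881}\right) \frac{2}{80707} = - \frac{16306}{80707} + \frac{2 \sqrt{8881}}{80707}$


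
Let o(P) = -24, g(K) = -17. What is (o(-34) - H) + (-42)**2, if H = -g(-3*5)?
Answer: 1723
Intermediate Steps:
H = 17 (H = -1*(-17) = 17)
(o(-34) - H) + (-42)**2 = (-24 - 1*17) + (-42)**2 = (-24 - 17) + 1764 = -41 + 1764 = 1723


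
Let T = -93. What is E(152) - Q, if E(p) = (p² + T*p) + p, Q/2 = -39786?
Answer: 88692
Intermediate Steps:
Q = -79572 (Q = 2*(-39786) = -79572)
E(p) = p² - 92*p (E(p) = (p² - 93*p) + p = p² - 92*p)
E(152) - Q = 152*(-92 + 152) - 1*(-79572) = 152*60 + 79572 = 9120 + 79572 = 88692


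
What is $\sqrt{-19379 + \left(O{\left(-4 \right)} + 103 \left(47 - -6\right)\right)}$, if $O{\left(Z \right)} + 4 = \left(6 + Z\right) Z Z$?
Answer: $2 i \sqrt{3473} \approx 117.86 i$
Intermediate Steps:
$O{\left(Z \right)} = -4 + Z^{2} \left(6 + Z\right)$ ($O{\left(Z \right)} = -4 + \left(6 + Z\right) Z Z = -4 + \left(6 + Z\right) Z^{2} = -4 + Z^{2} \left(6 + Z\right)$)
$\sqrt{-19379 + \left(O{\left(-4 \right)} + 103 \left(47 - -6\right)\right)} = \sqrt{-19379 + \left(\left(-4 + \left(-4\right)^{3} + 6 \left(-4\right)^{2}\right) + 103 \left(47 - -6\right)\right)} = \sqrt{-19379 + \left(\left(-4 - 64 + 6 \cdot 16\right) + 103 \left(47 + 6\right)\right)} = \sqrt{-19379 + \left(\left(-4 - 64 + 96\right) + 103 \cdot 53\right)} = \sqrt{-19379 + \left(28 + 5459\right)} = \sqrt{-19379 + 5487} = \sqrt{-13892} = 2 i \sqrt{3473}$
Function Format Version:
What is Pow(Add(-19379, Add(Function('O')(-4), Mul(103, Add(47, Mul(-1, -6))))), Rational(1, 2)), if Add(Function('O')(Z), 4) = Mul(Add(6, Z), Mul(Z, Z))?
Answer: Mul(2, I, Pow(3473, Rational(1, 2))) ≈ Mul(117.86, I)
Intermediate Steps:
Function('O')(Z) = Add(-4, Mul(Pow(Z, 2), Add(6, Z))) (Function('O')(Z) = Add(-4, Mul(Add(6, Z), Mul(Z, Z))) = Add(-4, Mul(Add(6, Z), Pow(Z, 2))) = Add(-4, Mul(Pow(Z, 2), Add(6, Z))))
Pow(Add(-19379, Add(Function('O')(-4), Mul(103, Add(47, Mul(-1, -6))))), Rational(1, 2)) = Pow(Add(-19379, Add(Add(-4, Pow(-4, 3), Mul(6, Pow(-4, 2))), Mul(103, Add(47, Mul(-1, -6))))), Rational(1, 2)) = Pow(Add(-19379, Add(Add(-4, -64, Mul(6, 16)), Mul(103, Add(47, 6)))), Rational(1, 2)) = Pow(Add(-19379, Add(Add(-4, -64, 96), Mul(103, 53))), Rational(1, 2)) = Pow(Add(-19379, Add(28, 5459)), Rational(1, 2)) = Pow(Add(-19379, 5487), Rational(1, 2)) = Pow(-13892, Rational(1, 2)) = Mul(2, I, Pow(3473, Rational(1, 2)))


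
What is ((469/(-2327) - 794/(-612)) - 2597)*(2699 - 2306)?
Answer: -242146256879/237354 ≈ -1.0202e+6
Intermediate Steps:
((469/(-2327) - 794/(-612)) - 2597)*(2699 - 2306) = ((469*(-1/2327) - 794*(-1/612)) - 2597)*393 = ((-469/2327 + 397/306) - 2597)*393 = (780305/712062 - 2597)*393 = -1848444709/712062*393 = -242146256879/237354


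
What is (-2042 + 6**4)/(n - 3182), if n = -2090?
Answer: 373/2636 ≈ 0.14150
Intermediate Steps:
(-2042 + 6**4)/(n - 3182) = (-2042 + 6**4)/(-2090 - 3182) = (-2042 + 1296)/(-5272) = -746*(-1/5272) = 373/2636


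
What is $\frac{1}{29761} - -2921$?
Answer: $\frac{86931882}{29761} \approx 2921.0$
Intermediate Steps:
$\frac{1}{29761} - -2921 = \frac{1}{29761} + \left(-55 + 2976\right) = \frac{1}{29761} + 2921 = \frac{86931882}{29761}$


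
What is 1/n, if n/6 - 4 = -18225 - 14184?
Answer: -1/194430 ≈ -5.1432e-6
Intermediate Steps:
n = -194430 (n = 24 + 6*(-18225 - 14184) = 24 + 6*(-32409) = 24 - 194454 = -194430)
1/n = 1/(-194430) = -1/194430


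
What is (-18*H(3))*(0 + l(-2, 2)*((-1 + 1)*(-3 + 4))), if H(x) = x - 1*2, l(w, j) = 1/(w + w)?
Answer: 0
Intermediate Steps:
l(w, j) = 1/(2*w)
H(x) = -2 + x (H(x) = x - 2 = -2 + x)
(-18*H(3))*(0 + l(-2, 2)*((-1 + 1)*(-3 + 4))) = (-18*(-2 + 3))*(0 + ((½)/(-2))*((-1 + 1)*(-3 + 4))) = (-18*1)*(0 + ((½)*(-½))*(0*1)) = -18*(0 - ¼*0) = -18*(0 + 0) = -18*0 = 0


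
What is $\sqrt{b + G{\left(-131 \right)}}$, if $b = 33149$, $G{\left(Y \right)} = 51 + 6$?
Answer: $\sqrt{33206} \approx 182.23$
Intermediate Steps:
$G{\left(Y \right)} = 57$
$\sqrt{b + G{\left(-131 \right)}} = \sqrt{33149 + 57} = \sqrt{33206}$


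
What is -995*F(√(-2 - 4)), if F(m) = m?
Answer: -995*I*√6 ≈ -2437.2*I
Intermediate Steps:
-995*F(√(-2 - 4)) = -995*√(-2 - 4) = -995*I*√6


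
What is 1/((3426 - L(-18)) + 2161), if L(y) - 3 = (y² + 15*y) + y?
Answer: 1/5548 ≈ 0.00018025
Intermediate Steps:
L(y) = 3 + y² + 16*y (L(y) = 3 + ((y² + 15*y) + y) = 3 + (y² + 16*y) = 3 + y² + 16*y)
1/((3426 - L(-18)) + 2161) = 1/((3426 - (3 + (-18)² + 16*(-18))) + 2161) = 1/((3426 - (3 + 324 - 288)) + 2161) = 1/((3426 - 1*39) + 2161) = 1/((3426 - 39) + 2161) = 1/(3387 + 2161) = 1/5548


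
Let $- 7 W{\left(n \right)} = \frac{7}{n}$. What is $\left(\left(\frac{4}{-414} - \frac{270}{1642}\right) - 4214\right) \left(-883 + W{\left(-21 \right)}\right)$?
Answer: $\frac{13279525354790}{3568887} \approx 3.7209 \cdot 10^{6}$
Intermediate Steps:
$W{\left(n \right)} = - \frac{1}{n}$ ($W{\left(n \right)} = - \frac{7 \frac{1}{n}}{7} = - \frac{1}{n}$)
$\left(\left(\frac{4}{-414} - \frac{270}{1642}\right) - 4214\right) \left(-883 + W{\left(-21 \right)}\right) = \left(\left(\frac{4}{-414} - \frac{270}{1642}\right) - 4214\right) \left(-883 - \frac{1}{-21}\right) = \left(\left(4 \left(- \frac{1}{414}\right) - \frac{135}{821}\right) - 4214\right) \left(-883 - - \frac{1}{21}\right) = \left(\left(- \frac{2}{207} - \frac{135}{821}\right) - 4214\right) \left(-883 + \frac{1}{21}\right) = \left(- \frac{29587}{169947} - 4214\right) \left(- \frac{18542}{21}\right) = \left(- \frac{716186245}{169947}\right) \left(- \frac{18542}{21}\right) = \frac{13279525354790}{3568887}$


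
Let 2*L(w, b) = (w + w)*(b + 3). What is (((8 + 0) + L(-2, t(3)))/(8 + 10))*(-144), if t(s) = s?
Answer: 32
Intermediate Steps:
L(w, b) = w*(3 + b) (L(w, b) = ((w + w)*(b + 3))/2 = ((2*w)*(3 + b))/2 = (2*w*(3 + b))/2 = w*(3 + b))
(((8 + 0) + L(-2, t(3)))/(8 + 10))*(-144) = (((8 + 0) - 2*(3 + 3))/(8 + 10))*(-144) = ((8 - 2*6)/18)*(-144) = ((8 - 12)*(1/18))*(-144) = -4*1/18*(-144) = -2/9*(-144) = 32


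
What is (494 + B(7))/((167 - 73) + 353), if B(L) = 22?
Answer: 172/149 ≈ 1.1544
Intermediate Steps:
(494 + B(7))/((167 - 73) + 353) = (494 + 22)/((167 - 73) + 353) = 516/(94 + 353) = 516/447 = 516*(1/447) = 172/149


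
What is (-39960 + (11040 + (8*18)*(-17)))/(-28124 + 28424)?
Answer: -2614/25 ≈ -104.56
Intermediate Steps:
(-39960 + (11040 + (8*18)*(-17)))/(-28124 + 28424) = (-39960 + (11040 + 144*(-17)))/300 = (-39960 + (11040 - 2448))*(1/300) = (-39960 + 8592)*(1/300) = -31368*1/300 = -2614/25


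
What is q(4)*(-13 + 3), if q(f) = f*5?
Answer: -200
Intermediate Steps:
q(f) = 5*f
q(4)*(-13 + 3) = (5*4)*(-13 + 3) = 20*(-10) = -200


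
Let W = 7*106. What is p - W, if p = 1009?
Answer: 267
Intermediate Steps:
W = 742
p - W = 1009 - 1*742 = 1009 - 742 = 267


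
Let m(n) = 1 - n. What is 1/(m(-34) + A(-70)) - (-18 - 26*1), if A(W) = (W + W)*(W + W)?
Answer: 863941/19635 ≈ 44.000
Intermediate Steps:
A(W) = 4*W² (A(W) = (2*W)*(2*W) = 4*W²)
1/(m(-34) + A(-70)) - (-18 - 26*1) = 1/((1 - 1*(-34)) + 4*(-70)²) - (-18 - 26*1) = 1/((1 + 34) + 4*4900) - (-18 - 26) = 1/(35 + 19600) - 1*(-44) = 1/19635 + 44 = 863941/19635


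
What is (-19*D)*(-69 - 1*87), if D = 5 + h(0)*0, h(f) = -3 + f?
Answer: 14820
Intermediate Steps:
D = 5 (D = 5 + (-3 + 0)*0 = 5 - 3*0 = 5 + 0 = 5)
(-19*D)*(-69 - 1*87) = (-19*5)*(-69 - 1*87) = -95*(-69 - 87) = -95*(-156) = 14820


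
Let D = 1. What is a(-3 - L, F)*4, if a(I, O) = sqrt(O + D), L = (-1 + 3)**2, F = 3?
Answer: 8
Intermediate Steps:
L = 4 (L = 2**2 = 4)
a(I, O) = sqrt(1 + O) (a(I, O) = sqrt(O + 1) = sqrt(1 + O))
a(-3 - L, F)*4 = sqrt(1 + 3)*4 = sqrt(4)*4 = 2*4 = 8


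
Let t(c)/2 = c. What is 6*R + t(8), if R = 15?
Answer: 106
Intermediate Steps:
t(c) = 2*c
6*R + t(8) = 6*15 + 2*8 = 90 + 16 = 106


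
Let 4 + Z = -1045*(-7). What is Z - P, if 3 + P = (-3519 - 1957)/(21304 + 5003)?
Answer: 5200402/711 ≈ 7314.2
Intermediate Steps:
Z = 7311 (Z = -4 - 1045*(-7) = -4 + 7315 = 7311)
P = -2281/711 (P = -3 + (-3519 - 1957)/(21304 + 5003) = -3 - 5476/26307 = -3 - 5476*1/26307 = -3 - 148/711 = -2281/711 ≈ -3.2082)
Z - P = 7311 - 1*(-2281/711) = 7311 + 2281/711 = 5200402/711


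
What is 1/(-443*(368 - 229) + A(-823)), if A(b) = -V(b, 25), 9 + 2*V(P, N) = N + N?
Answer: -2/123195 ≈ -1.6234e-5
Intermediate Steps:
V(P, N) = -9/2 + N (V(P, N) = -9/2 + (N + N)/2 = -9/2 + (2*N)/2 = -9/2 + N)
A(b) = -41/2 (A(b) = -(-9/2 + 25) = -1*41/2 = -41/2)
1/(-443*(368 - 229) + A(-823)) = 1/(-443*(368 - 229) - 41/2) = 1/(-443*139 - 41/2) = 1/(-61577 - 41/2) = 1/(-123195/2) = -2/123195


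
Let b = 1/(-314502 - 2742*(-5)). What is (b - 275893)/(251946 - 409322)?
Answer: 82986407257/47337441792 ≈ 1.7531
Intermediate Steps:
b = -1/300792 (b = 1/(-314502 + 13710) = 1/(-300792) = -1/300792 ≈ -3.3246e-6)
(b - 275893)/(251946 - 409322) = (-1/300792 - 275893)/(251946 - 409322) = -82986407257/300792/(-157376) = -82986407257/300792*(-1/157376) = 82986407257/47337441792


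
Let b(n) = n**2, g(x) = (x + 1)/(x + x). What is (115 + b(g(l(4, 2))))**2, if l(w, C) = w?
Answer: 54538225/4096 ≈ 13315.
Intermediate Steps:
g(x) = (1 + x)/(2*x) (g(x) = (1 + x)/((2*x)) = (1 + x)*(1/(2*x)) = (1 + x)/(2*x))
(115 + b(g(l(4, 2))))**2 = (115 + ((1/2)*(1 + 4)/4)**2)**2 = (115 + ((1/2)*(1/4)*5)**2)**2 = (115 + (5/8)**2)**2 = (115 + 25/64)**2 = (7385/64)**2 = 54538225/4096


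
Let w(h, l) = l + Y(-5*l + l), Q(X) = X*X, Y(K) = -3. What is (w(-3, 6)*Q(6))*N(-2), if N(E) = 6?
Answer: 648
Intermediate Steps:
Q(X) = X**2
w(h, l) = -3 + l (w(h, l) = l - 3 = -3 + l)
(w(-3, 6)*Q(6))*N(-2) = ((-3 + 6)*6**2)*6 = (3*36)*6 = 108*6 = 648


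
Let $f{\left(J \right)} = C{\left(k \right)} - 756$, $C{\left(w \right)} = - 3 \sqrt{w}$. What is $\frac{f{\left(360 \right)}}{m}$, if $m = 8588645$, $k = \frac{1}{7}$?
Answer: $- \frac{756}{8588645} - \frac{3 \sqrt{7}}{60120515} \approx -8.8155 \cdot 10^{-5}$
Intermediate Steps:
$k = \frac{1}{7} \approx 0.14286$
$f{\left(J \right)} = -756 - \frac{3 \sqrt{7}}{7}$ ($f{\left(J \right)} = - \frac{3}{\sqrt{7}} - 756 = - 3 \frac{\sqrt{7}}{7} - 756 = - \frac{3 \sqrt{7}}{7} - 756 = -756 - \frac{3 \sqrt{7}}{7}$)
$\frac{f{\left(360 \right)}}{m} = \frac{-756 - \frac{3 \sqrt{7}}{7}}{8588645} = \left(-756 - \frac{3 \sqrt{7}}{7}\right) \frac{1}{8588645} = - \frac{756}{8588645} - \frac{3 \sqrt{7}}{60120515}$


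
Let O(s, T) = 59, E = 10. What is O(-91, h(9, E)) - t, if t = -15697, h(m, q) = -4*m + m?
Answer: 15756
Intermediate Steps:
h(m, q) = -3*m
O(-91, h(9, E)) - t = 59 - 1*(-15697) = 59 + 15697 = 15756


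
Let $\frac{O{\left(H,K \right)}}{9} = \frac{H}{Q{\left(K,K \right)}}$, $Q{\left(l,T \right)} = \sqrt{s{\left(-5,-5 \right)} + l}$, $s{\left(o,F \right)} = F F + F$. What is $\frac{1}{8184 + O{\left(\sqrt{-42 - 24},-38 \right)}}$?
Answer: $\frac{248}{2029623} - \frac{\sqrt{33}}{22325853} \approx 0.00012193$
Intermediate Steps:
$s{\left(o,F \right)} = F + F^{2}$ ($s{\left(o,F \right)} = F^{2} + F = F + F^{2}$)
$Q{\left(l,T \right)} = \sqrt{20 + l}$ ($Q{\left(l,T \right)} = \sqrt{- 5 \left(1 - 5\right) + l} = \sqrt{\left(-5\right) \left(-4\right) + l} = \sqrt{20 + l}$)
$O{\left(H,K \right)} = \frac{9 H}{\sqrt{20 + K}}$ ($O{\left(H,K \right)} = 9 \frac{H}{\sqrt{20 + K}} = \frac{9 H}{\sqrt{20 + K}}$)
$\frac{1}{8184 + O{\left(\sqrt{-42 - 24},-38 \right)}} = \frac{1}{8184 + \frac{9 \sqrt{-42 - 24}}{\sqrt{20 - 38}}} = \frac{1}{8184 + \frac{9 \sqrt{-66}}{3 i \sqrt{2}}} = \frac{1}{8184 + 9 i \sqrt{66} \left(- \frac{i \sqrt{2}}{6}\right)} = \frac{1}{8184 + 3 \sqrt{33}}$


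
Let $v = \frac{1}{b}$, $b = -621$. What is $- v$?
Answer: $\frac{1}{621} \approx 0.0016103$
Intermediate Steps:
$v = - \frac{1}{621}$ ($v = \frac{1}{-621} = - \frac{1}{621} \approx -0.0016103$)
$- v = \left(-1\right) \left(- \frac{1}{621}\right) = \frac{1}{621}$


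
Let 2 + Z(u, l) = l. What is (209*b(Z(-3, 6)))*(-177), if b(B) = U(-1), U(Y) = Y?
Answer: 36993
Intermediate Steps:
Z(u, l) = -2 + l
b(B) = -1
(209*b(Z(-3, 6)))*(-177) = (209*(-1))*(-177) = -209*(-177) = 36993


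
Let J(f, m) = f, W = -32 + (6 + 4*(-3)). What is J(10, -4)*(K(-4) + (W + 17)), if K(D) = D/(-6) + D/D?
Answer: -580/3 ≈ -193.33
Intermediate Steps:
W = -38 (W = -32 + (6 - 12) = -32 - 6 = -38)
K(D) = 1 - D/6 (K(D) = D*(-⅙) + 1 = -D/6 + 1 = 1 - D/6)
J(10, -4)*(K(-4) + (W + 17)) = 10*((1 - ⅙*(-4)) + (-38 + 17)) = 10*((1 + ⅔) - 21) = 10*(5/3 - 21) = 10*(-58/3) = -580/3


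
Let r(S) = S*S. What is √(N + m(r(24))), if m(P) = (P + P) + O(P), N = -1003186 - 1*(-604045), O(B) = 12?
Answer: I*√397977 ≈ 630.85*I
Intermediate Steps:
r(S) = S²
N = -399141 (N = -1003186 + 604045 = -399141)
m(P) = 12 + 2*P (m(P) = (P + P) + 12 = 2*P + 12 = 12 + 2*P)
√(N + m(r(24))) = √(-399141 + (12 + 2*24²)) = √(-399141 + (12 + 2*576)) = √(-399141 + (12 + 1152)) = √(-399141 + 1164) = √(-397977) = I*√397977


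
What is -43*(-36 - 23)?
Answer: 2537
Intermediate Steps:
-43*(-36 - 23) = -43*(-59) = 2537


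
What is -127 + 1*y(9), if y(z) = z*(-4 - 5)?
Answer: -208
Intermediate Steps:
y(z) = -9*z (y(z) = z*(-9) = -9*z)
-127 + 1*y(9) = -127 + 1*(-9*9) = -127 + 1*(-81) = -127 - 81 = -208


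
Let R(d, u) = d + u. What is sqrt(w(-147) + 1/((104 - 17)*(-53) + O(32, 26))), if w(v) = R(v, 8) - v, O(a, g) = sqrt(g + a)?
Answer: sqrt(36887 - 8*sqrt(58))/sqrt(4611 - sqrt(58)) ≈ 2.8284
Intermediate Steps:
O(a, g) = sqrt(a + g)
w(v) = 8 (w(v) = (v + 8) - v = (8 + v) - v = 8)
sqrt(w(-147) + 1/((104 - 17)*(-53) + O(32, 26))) = sqrt(8 + 1/((104 - 17)*(-53) + sqrt(32 + 26))) = sqrt(8 + 1/(87*(-53) + sqrt(58))) = sqrt(8 + 1/(-4611 + sqrt(58)))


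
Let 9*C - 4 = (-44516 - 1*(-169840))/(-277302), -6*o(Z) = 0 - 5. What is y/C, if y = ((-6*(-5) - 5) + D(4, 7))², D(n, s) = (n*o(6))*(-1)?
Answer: 585800475/491942 ≈ 1190.8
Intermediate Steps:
o(Z) = ⅚ (o(Z) = -(0 - 5)/6 = -⅙*(-5) = ⅚)
D(n, s) = -5*n/6 (D(n, s) = (n*(⅚))*(-1) = (5*n/6)*(-1) = -5*n/6)
C = 491942/1247859 (C = 4/9 + ((-44516 - 1*(-169840))/(-277302))/9 = 4/9 + ((-44516 + 169840)*(-1/277302))/9 = 4/9 + (125324*(-1/277302))/9 = 4/9 + (⅑)*(-62662/138651) = 4/9 - 62662/1247859 = 491942/1247859 ≈ 0.39423)
y = 4225/9 (y = ((-6*(-5) - 5) - ⅚*4)² = ((30 - 5) - 10/3)² = (25 - 10/3)² = (65/3)² = 4225/9 ≈ 469.44)
y/C = 4225/(9*(491942/1247859)) = (4225/9)*(1247859/491942) = 585800475/491942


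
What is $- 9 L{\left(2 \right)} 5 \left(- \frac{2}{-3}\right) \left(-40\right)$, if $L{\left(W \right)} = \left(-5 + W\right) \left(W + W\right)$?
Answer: $-14400$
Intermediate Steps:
$L{\left(W \right)} = 2 W \left(-5 + W\right)$ ($L{\left(W \right)} = \left(-5 + W\right) 2 W = 2 W \left(-5 + W\right)$)
$- 9 L{\left(2 \right)} 5 \left(- \frac{2}{-3}\right) \left(-40\right) = - 9 \cdot 2 \cdot 2 \left(-5 + 2\right) 5 \left(- \frac{2}{-3}\right) \left(-40\right) = - 9 \cdot 2 \cdot 2 \left(-3\right) 5 \left(\left(-2\right) \left(- \frac{1}{3}\right)\right) \left(-40\right) = - 9 \left(-12\right) 5 \cdot \frac{2}{3} \left(-40\right) = - 9 \left(\left(-60\right) \frac{2}{3}\right) \left(-40\right) = \left(-9\right) \left(-40\right) \left(-40\right) = 360 \left(-40\right) = -14400$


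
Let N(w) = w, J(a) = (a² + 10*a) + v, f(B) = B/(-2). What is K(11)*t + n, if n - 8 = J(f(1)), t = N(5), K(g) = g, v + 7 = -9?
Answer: 169/4 ≈ 42.250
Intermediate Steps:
v = -16 (v = -7 - 9 = -16)
f(B) = -B/2 (f(B) = B*(-½) = -B/2)
J(a) = -16 + a² + 10*a (J(a) = (a² + 10*a) - 16 = -16 + a² + 10*a)
t = 5
n = -51/4 (n = 8 + (-16 + (-½*1)² + 10*(-½*1)) = 8 + (-16 + (-½)² + 10*(-½)) = 8 + (-16 + ¼ - 5) = 8 - 83/4 = -51/4 ≈ -12.750)
K(11)*t + n = 11*5 - 51/4 = 55 - 51/4 = 169/4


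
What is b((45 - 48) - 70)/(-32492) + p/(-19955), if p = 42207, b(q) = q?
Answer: -1369933129/648377860 ≈ -2.1129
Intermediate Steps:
b((45 - 48) - 70)/(-32492) + p/(-19955) = ((45 - 48) - 70)/(-32492) + 42207/(-19955) = (-3 - 70)*(-1/32492) + 42207*(-1/19955) = -73*(-1/32492) - 42207/19955 = 73/32492 - 42207/19955 = -1369933129/648377860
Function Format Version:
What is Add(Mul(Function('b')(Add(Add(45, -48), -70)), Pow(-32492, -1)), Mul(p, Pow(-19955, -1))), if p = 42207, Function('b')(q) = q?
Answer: Rational(-1369933129, 648377860) ≈ -2.1129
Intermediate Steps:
Add(Mul(Function('b')(Add(Add(45, -48), -70)), Pow(-32492, -1)), Mul(p, Pow(-19955, -1))) = Add(Mul(Add(Add(45, -48), -70), Pow(-32492, -1)), Mul(42207, Pow(-19955, -1))) = Add(Mul(Add(-3, -70), Rational(-1, 32492)), Mul(42207, Rational(-1, 19955))) = Add(Mul(-73, Rational(-1, 32492)), Rational(-42207, 19955)) = Add(Rational(73, 32492), Rational(-42207, 19955)) = Rational(-1369933129, 648377860)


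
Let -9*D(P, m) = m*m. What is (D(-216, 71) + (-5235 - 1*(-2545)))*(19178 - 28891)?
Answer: 284114963/9 ≈ 3.1568e+7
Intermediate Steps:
D(P, m) = -m²/9 (D(P, m) = -m*m/9 = -m²/9)
(D(-216, 71) + (-5235 - 1*(-2545)))*(19178 - 28891) = (-⅑*71² + (-5235 - 1*(-2545)))*(19178 - 28891) = (-⅑*5041 + (-5235 + 2545))*(-9713) = (-5041/9 - 2690)*(-9713) = -29251/9*(-9713) = 284114963/9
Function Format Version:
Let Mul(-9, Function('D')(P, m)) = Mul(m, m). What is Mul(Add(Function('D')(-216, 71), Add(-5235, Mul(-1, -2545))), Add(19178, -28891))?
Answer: Rational(284114963, 9) ≈ 3.1568e+7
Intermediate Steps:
Function('D')(P, m) = Mul(Rational(-1, 9), Pow(m, 2)) (Function('D')(P, m) = Mul(Rational(-1, 9), Mul(m, m)) = Mul(Rational(-1, 9), Pow(m, 2)))
Mul(Add(Function('D')(-216, 71), Add(-5235, Mul(-1, -2545))), Add(19178, -28891)) = Mul(Add(Mul(Rational(-1, 9), Pow(71, 2)), Add(-5235, Mul(-1, -2545))), Add(19178, -28891)) = Mul(Add(Mul(Rational(-1, 9), 5041), Add(-5235, 2545)), -9713) = Mul(Add(Rational(-5041, 9), -2690), -9713) = Mul(Rational(-29251, 9), -9713) = Rational(284114963, 9)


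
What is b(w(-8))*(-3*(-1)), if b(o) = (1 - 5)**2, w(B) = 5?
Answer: 48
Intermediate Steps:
b(o) = 16 (b(o) = (-4)**2 = 16)
b(w(-8))*(-3*(-1)) = 16*(-3*(-1)) = 16*3 = 48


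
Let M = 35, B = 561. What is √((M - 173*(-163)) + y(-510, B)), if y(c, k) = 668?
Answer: √28902 ≈ 170.01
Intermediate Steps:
√((M - 173*(-163)) + y(-510, B)) = √((35 - 173*(-163)) + 668) = √((35 + 28199) + 668) = √(28234 + 668) = √28902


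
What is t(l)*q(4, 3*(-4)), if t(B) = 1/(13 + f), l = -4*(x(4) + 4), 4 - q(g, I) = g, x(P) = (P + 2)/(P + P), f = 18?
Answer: 0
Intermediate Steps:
x(P) = (2 + P)/(2*P) (x(P) = (2 + P)/((2*P)) = (2 + P)*(1/(2*P)) = (2 + P)/(2*P))
q(g, I) = 4 - g
l = -19 (l = -4*((½)*(2 + 4)/4 + 4) = -4*((½)*(¼)*6 + 4) = -4*(¾ + 4) = -4*19/4 = -19)
t(B) = 1/31 (t(B) = 1/(13 + 18) = 1/31)
t(l)*q(4, 3*(-4)) = (4 - 1*4)/31 = (4 - 4)/31 = (1/31)*0 = 0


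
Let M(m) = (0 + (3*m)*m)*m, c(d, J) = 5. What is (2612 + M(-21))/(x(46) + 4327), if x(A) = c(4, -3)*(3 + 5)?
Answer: -25171/4367 ≈ -5.7639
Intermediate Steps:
x(A) = 40 (x(A) = 5*(3 + 5) = 5*8 = 40)
M(m) = 3*m**3 (M(m) = (0 + 3*m**2)*m = (3*m**2)*m = 3*m**3)
(2612 + M(-21))/(x(46) + 4327) = (2612 + 3*(-21)**3)/(40 + 4327) = (2612 + 3*(-9261))/4367 = (2612 - 27783)*(1/4367) = -25171*1/4367 = -25171/4367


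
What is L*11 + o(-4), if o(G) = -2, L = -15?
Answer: -167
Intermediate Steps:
L*11 + o(-4) = -15*11 - 2 = -165 - 2 = -167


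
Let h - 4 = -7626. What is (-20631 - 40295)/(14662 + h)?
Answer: -30463/3520 ≈ -8.6543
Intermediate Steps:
h = -7622 (h = 4 - 7626 = -7622)
(-20631 - 40295)/(14662 + h) = (-20631 - 40295)/(14662 - 7622) = -60926/7040 = -60926*1/7040 = -30463/3520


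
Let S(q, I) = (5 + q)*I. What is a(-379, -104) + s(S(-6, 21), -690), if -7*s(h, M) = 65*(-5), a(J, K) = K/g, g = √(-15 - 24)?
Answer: 325/7 + 8*I*√39/3 ≈ 46.429 + 16.653*I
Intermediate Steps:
S(q, I) = I*(5 + q)
g = I*√39 (g = √(-39) = I*√39 ≈ 6.245*I)
a(J, K) = -I*K*√39/39 (a(J, K) = K/((I*√39)) = K*(-I*√39/39) = -I*K*√39/39)
s(h, M) = 325/7 (s(h, M) = -65*(-5)/7 = -⅐*(-325) = 325/7)
a(-379, -104) + s(S(-6, 21), -690) = -1/39*I*(-104)*√39 + 325/7 = 8*I*√39/3 + 325/7 = 325/7 + 8*I*√39/3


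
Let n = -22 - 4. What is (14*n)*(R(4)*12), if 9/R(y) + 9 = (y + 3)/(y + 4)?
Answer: 24192/5 ≈ 4838.4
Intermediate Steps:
n = -26
R(y) = 9/(-9 + (3 + y)/(4 + y)) (R(y) = 9/(-9 + (y + 3)/(y + 4)) = 9/(-9 + (3 + y)/(4 + y)))
(14*n)*(R(4)*12) = (14*(-26))*((9*(-4 - 1*4)/(33 + 8*4))*12) = -364*9*(-4 - 4)/(33 + 32)*12 = -364*9*(-8)/65*12 = -364*9*(1/65)*(-8)*12 = -(-2016)*12/5 = -364*(-864/65) = 24192/5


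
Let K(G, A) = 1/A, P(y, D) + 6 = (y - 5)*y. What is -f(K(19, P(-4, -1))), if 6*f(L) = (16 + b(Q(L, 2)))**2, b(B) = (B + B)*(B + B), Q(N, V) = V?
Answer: -512/3 ≈ -170.67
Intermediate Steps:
P(y, D) = -6 + y*(-5 + y) (P(y, D) = -6 + (y - 5)*y = -6 + (-5 + y)*y = -6 + y*(-5 + y))
b(B) = 4*B**2 (b(B) = (2*B)*(2*B) = 4*B**2)
f(L) = 512/3 (f(L) = (16 + 4*2**2)**2/6 = (16 + 4*4)**2/6 = (16 + 16)**2/6 = (1/6)*32**2 = (1/6)*1024 = 512/3)
-f(K(19, P(-4, -1))) = -1*512/3 = -512/3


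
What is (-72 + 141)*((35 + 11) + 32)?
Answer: 5382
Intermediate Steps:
(-72 + 141)*((35 + 11) + 32) = 69*(46 + 32) = 69*78 = 5382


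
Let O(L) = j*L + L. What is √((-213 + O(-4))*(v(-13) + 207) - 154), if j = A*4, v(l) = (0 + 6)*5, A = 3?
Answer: I*√62959 ≈ 250.92*I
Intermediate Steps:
v(l) = 30 (v(l) = 6*5 = 30)
j = 12 (j = 3*4 = 12)
O(L) = 13*L (O(L) = 12*L + L = 13*L)
√((-213 + O(-4))*(v(-13) + 207) - 154) = √((-213 + 13*(-4))*(30 + 207) - 154) = √((-213 - 52)*237 - 154) = √(-265*237 - 154) = √(-62805 - 154) = √(-62959) = I*√62959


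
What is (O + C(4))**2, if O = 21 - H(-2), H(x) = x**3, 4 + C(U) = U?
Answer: 841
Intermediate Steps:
C(U) = -4 + U
O = 29 (O = 21 - 1*(-2)**3 = 21 - 1*(-8) = 21 + 8 = 29)
(O + C(4))**2 = (29 + (-4 + 4))**2 = (29 + 0)**2 = 29**2 = 841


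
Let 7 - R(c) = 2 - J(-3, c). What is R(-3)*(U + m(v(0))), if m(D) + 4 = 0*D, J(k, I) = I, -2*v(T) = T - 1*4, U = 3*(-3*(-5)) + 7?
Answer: 96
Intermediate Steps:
U = 52 (U = 3*15 + 7 = 45 + 7 = 52)
v(T) = 2 - T/2 (v(T) = -(T - 1*4)/2 = -(T - 4)/2 = -(-4 + T)/2 = 2 - T/2)
R(c) = 5 + c (R(c) = 7 - (2 - c) = 7 + (-2 + c) = 5 + c)
m(D) = -4 (m(D) = -4 + 0*D = -4 + 0 = -4)
R(-3)*(U + m(v(0))) = (5 - 3)*(52 - 4) = 2*48 = 96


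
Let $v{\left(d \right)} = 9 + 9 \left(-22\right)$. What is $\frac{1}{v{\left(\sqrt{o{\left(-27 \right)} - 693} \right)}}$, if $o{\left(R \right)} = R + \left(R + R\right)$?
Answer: $- \frac{1}{189} \approx -0.005291$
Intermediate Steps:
$o{\left(R \right)} = 3 R$ ($o{\left(R \right)} = R + 2 R = 3 R$)
$v{\left(d \right)} = -189$ ($v{\left(d \right)} = 9 - 198 = -189$)
$\frac{1}{v{\left(\sqrt{o{\left(-27 \right)} - 693} \right)}} = \frac{1}{-189} = - \frac{1}{189}$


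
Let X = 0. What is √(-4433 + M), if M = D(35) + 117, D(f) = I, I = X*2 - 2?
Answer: I*√4318 ≈ 65.711*I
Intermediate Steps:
I = -2 (I = 0*2 - 2 = 0 - 2 = -2)
D(f) = -2
M = 115 (M = -2 + 117 = 115)
√(-4433 + M) = √(-4433 + 115) = √(-4318) = I*√4318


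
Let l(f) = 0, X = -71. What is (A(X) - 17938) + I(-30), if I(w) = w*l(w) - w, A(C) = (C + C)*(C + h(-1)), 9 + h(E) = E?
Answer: -6406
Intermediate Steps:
h(E) = -9 + E
A(C) = 2*C*(-10 + C) (A(C) = (C + C)*(C + (-9 - 1)) = (2*C)*(C - 10) = (2*C)*(-10 + C) = 2*C*(-10 + C))
I(w) = -w (I(w) = w*0 - w = 0 - w = -w)
(A(X) - 17938) + I(-30) = (2*(-71)*(-10 - 71) - 17938) - 1*(-30) = (2*(-71)*(-81) - 17938) + 30 = (11502 - 17938) + 30 = -6436 + 30 = -6406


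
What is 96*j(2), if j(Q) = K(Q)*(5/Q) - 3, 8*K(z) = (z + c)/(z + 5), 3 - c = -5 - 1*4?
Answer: -228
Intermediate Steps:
c = 12 (c = 3 - (-5 - 1*4) = 3 - (-5 - 4) = 3 - 1*(-9) = 3 + 9 = 12)
K(z) = (12 + z)/(8*(5 + z)) (K(z) = ((z + 12)/(z + 5))/8 = ((12 + z)/(5 + z))/8 = (12 + z)/(8*(5 + z)))
j(Q) = -3 + 5*(12 + Q)/(8*Q*(5 + Q)) (j(Q) = ((12 + Q)/(8*(5 + Q)))*(5/Q) - 3 = 5*(12 + Q)/(8*Q*(5 + Q)) - 3 = -3 + 5*(12 + Q)/(8*Q*(5 + Q)))
96*j(2) = 96*((⅛)*(60 - 115*2 - 24*2²)/(2*(5 + 2))) = 96*((⅛)*(½)*(60 - 230 - 24*4)/7) = 96*((⅛)*(½)*(⅐)*(60 - 230 - 96)) = 96*((⅛)*(½)*(⅐)*(-266)) = 96*(-19/8) = -228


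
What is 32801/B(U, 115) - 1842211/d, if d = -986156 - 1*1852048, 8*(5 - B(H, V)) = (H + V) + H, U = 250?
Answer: -743708163907/1631967300 ≈ -455.71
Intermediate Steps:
B(H, V) = 5 - H/4 - V/8 (B(H, V) = 5 - ((H + V) + H)/8 = 5 - (V + 2*H)/8 = 5 + (-H/4 - V/8) = 5 - H/4 - V/8)
d = -2838204 (d = -986156 - 1852048 = -2838204)
32801/B(U, 115) - 1842211/d = 32801/(5 - ¼*250 - ⅛*115) - 1842211/(-2838204) = 32801/(5 - 125/2 - 115/8) - 1842211*(-1/2838204) = 32801/(-575/8) + 1842211/2838204 = 32801*(-8/575) + 1842211/2838204 = -262408/575 + 1842211/2838204 = -743708163907/1631967300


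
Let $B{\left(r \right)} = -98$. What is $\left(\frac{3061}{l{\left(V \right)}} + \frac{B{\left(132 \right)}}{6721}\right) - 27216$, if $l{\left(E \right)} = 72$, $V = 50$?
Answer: $- \frac{13149583067}{483912} \approx -27174.0$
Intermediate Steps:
$\left(\frac{3061}{l{\left(V \right)}} + \frac{B{\left(132 \right)}}{6721}\right) - 27216 = \left(\frac{3061}{72} - \frac{98}{6721}\right) - 27216 = \frac{20565925}{483912} - 27216 = - \frac{13149583067}{483912}$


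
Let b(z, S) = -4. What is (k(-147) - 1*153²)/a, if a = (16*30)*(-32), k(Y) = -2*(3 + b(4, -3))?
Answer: 23407/15360 ≈ 1.5239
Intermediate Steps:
k(Y) = 2 (k(Y) = -2*(3 - 4) = -2*(-1) = 2)
a = -15360 (a = 480*(-32) = -15360)
(k(-147) - 1*153²)/a = (2 - 1*153²)/(-15360) = (2 - 1*23409)*(-1/15360) = (2 - 23409)*(-1/15360) = -23407*(-1/15360) = 23407/15360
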